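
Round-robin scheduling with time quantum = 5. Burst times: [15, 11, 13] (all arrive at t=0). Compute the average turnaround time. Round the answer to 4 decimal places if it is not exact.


Time quantum = 5
Execution trace:
  J1 runs 5 units, time = 5
  J2 runs 5 units, time = 10
  J3 runs 5 units, time = 15
  J1 runs 5 units, time = 20
  J2 runs 5 units, time = 25
  J3 runs 5 units, time = 30
  J1 runs 5 units, time = 35
  J2 runs 1 units, time = 36
  J3 runs 3 units, time = 39
Finish times: [35, 36, 39]
Average turnaround = 110/3 = 36.6667

36.6667


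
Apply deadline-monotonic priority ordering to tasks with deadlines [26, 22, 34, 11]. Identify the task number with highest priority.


Sort tasks by relative deadline (ascending):
  Task 4: deadline = 11
  Task 2: deadline = 22
  Task 1: deadline = 26
  Task 3: deadline = 34
Priority order (highest first): [4, 2, 1, 3]
Highest priority task = 4

4


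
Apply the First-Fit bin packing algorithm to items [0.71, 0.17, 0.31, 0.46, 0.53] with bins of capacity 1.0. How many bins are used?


Place items sequentially using First-Fit:
  Item 0.71 -> new Bin 1
  Item 0.17 -> Bin 1 (now 0.88)
  Item 0.31 -> new Bin 2
  Item 0.46 -> Bin 2 (now 0.77)
  Item 0.53 -> new Bin 3
Total bins used = 3

3


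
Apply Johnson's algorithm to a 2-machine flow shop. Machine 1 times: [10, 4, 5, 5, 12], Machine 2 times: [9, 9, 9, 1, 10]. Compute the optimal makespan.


Apply Johnson's rule:
  Group 1 (a <= b): [(2, 4, 9), (3, 5, 9)]
  Group 2 (a > b): [(5, 12, 10), (1, 10, 9), (4, 5, 1)]
Optimal job order: [2, 3, 5, 1, 4]
Schedule:
  Job 2: M1 done at 4, M2 done at 13
  Job 3: M1 done at 9, M2 done at 22
  Job 5: M1 done at 21, M2 done at 32
  Job 1: M1 done at 31, M2 done at 41
  Job 4: M1 done at 36, M2 done at 42
Makespan = 42

42


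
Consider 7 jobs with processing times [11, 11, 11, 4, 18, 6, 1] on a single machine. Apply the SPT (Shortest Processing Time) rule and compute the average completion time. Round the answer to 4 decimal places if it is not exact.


Sort jobs by processing time (SPT order): [1, 4, 6, 11, 11, 11, 18]
Compute completion times sequentially:
  Job 1: processing = 1, completes at 1
  Job 2: processing = 4, completes at 5
  Job 3: processing = 6, completes at 11
  Job 4: processing = 11, completes at 22
  Job 5: processing = 11, completes at 33
  Job 6: processing = 11, completes at 44
  Job 7: processing = 18, completes at 62
Sum of completion times = 178
Average completion time = 178/7 = 25.4286

25.4286


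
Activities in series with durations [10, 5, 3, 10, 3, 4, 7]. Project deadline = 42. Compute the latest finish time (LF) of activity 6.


LF(activity 6) = deadline - sum of successor durations
Successors: activities 7 through 7 with durations [7]
Sum of successor durations = 7
LF = 42 - 7 = 35

35


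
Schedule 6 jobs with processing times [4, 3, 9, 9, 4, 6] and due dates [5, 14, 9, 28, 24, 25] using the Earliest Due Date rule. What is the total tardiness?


Sort by due date (EDD order): [(4, 5), (9, 9), (3, 14), (4, 24), (6, 25), (9, 28)]
Compute completion times and tardiness:
  Job 1: p=4, d=5, C=4, tardiness=max(0,4-5)=0
  Job 2: p=9, d=9, C=13, tardiness=max(0,13-9)=4
  Job 3: p=3, d=14, C=16, tardiness=max(0,16-14)=2
  Job 4: p=4, d=24, C=20, tardiness=max(0,20-24)=0
  Job 5: p=6, d=25, C=26, tardiness=max(0,26-25)=1
  Job 6: p=9, d=28, C=35, tardiness=max(0,35-28)=7
Total tardiness = 14

14


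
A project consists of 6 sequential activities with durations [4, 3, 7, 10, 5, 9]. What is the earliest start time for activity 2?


Activity 2 starts after activities 1 through 1 complete.
Predecessor durations: [4]
ES = 4 = 4

4


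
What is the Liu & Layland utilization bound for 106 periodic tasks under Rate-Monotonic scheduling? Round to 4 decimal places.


Compute 2^(1/106) = 1.0065605511
Subtract 1: 1.0065605511 - 1 = 0.0065605511
Multiply by n: 106 * 0.0065605511 = 0.6954184166
Round to 4 dp: 0.6954

0.6954


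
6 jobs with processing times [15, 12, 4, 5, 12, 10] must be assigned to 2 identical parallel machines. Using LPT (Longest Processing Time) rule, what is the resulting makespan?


Sort jobs in decreasing order (LPT): [15, 12, 12, 10, 5, 4]
Assign each job to the least loaded machine:
  Machine 1: jobs [15, 10, 4], load = 29
  Machine 2: jobs [12, 12, 5], load = 29
Makespan = max load = 29

29


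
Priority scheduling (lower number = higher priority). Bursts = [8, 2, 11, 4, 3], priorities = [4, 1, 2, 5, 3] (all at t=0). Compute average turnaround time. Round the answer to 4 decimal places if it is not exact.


Sort by priority (ascending = highest first):
Order: [(1, 2), (2, 11), (3, 3), (4, 8), (5, 4)]
Completion times:
  Priority 1, burst=2, C=2
  Priority 2, burst=11, C=13
  Priority 3, burst=3, C=16
  Priority 4, burst=8, C=24
  Priority 5, burst=4, C=28
Average turnaround = 83/5 = 16.6

16.6


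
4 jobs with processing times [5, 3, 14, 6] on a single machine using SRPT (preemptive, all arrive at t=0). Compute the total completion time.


Since all jobs arrive at t=0, SRPT equals SPT ordering.
SPT order: [3, 5, 6, 14]
Completion times:
  Job 1: p=3, C=3
  Job 2: p=5, C=8
  Job 3: p=6, C=14
  Job 4: p=14, C=28
Total completion time = 3 + 8 + 14 + 28 = 53

53


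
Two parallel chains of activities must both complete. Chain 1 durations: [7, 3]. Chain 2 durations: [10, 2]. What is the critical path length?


Path A total = 7 + 3 = 10
Path B total = 10 + 2 = 12
Critical path = longest path = max(10, 12) = 12

12


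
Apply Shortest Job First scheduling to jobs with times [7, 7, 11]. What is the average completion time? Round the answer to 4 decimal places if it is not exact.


SJF order (ascending): [7, 7, 11]
Completion times:
  Job 1: burst=7, C=7
  Job 2: burst=7, C=14
  Job 3: burst=11, C=25
Average completion = 46/3 = 15.3333

15.3333


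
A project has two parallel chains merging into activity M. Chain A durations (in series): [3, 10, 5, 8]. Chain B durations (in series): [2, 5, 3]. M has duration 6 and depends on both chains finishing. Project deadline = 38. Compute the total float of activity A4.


Forward pass: ES(A4) = sum of predecessors on chain A = 18
EF = ES + duration = 18 + 8 = 26
Backward pass: LF(M) = deadline = 38; LS(M) = 38 - 6 = 32
LF(A4) = LS(M) - sum(successors on chain A) = 32 - 0 = 32
LS = LF - duration = 32 - 8 = 24
Total float = LS - ES = 24 - 18 = 6

6


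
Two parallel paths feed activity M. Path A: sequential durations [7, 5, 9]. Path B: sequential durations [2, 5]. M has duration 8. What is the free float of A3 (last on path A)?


ES(A3) = sum of predecessors on chain A = 12
EF(A3) = ES + duration = 12 + 9 = 21
Successor of A3 is M. ES(M) = max(sum(A), sum(B)) = max(21, 7) = 21
Free float = ES(successor) - EF(current) = 21 - 21 = 0

0


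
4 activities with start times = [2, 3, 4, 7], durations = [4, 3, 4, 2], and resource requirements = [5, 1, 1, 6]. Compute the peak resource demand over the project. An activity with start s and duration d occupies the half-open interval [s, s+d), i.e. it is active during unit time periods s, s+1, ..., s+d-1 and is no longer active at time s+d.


Each activity i is active on [start_i, start_i + duration_i).
Compute total resource usage per time slot:
  t=0: active resources = [], total = 0
  t=1: active resources = [], total = 0
  t=2: active resources = [5], total = 5
  t=3: active resources = [5, 1], total = 6
  t=4: active resources = [5, 1, 1], total = 7
  t=5: active resources = [5, 1, 1], total = 7
  t=6: active resources = [1], total = 1
  t=7: active resources = [1, 6], total = 7
  t=8: active resources = [6], total = 6
Peak resource demand = 7

7


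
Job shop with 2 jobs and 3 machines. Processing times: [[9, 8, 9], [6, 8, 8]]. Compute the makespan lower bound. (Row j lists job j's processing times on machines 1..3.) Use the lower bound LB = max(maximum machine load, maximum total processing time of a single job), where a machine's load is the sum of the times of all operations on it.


Machine loads:
  Machine 1: 9 + 6 = 15
  Machine 2: 8 + 8 = 16
  Machine 3: 9 + 8 = 17
Max machine load = 17
Job totals:
  Job 1: 26
  Job 2: 22
Max job total = 26
Lower bound = max(17, 26) = 26

26


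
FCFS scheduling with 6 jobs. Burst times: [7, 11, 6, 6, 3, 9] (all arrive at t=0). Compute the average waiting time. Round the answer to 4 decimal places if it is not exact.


FCFS order (as given): [7, 11, 6, 6, 3, 9]
Waiting times:
  Job 1: wait = 0
  Job 2: wait = 7
  Job 3: wait = 18
  Job 4: wait = 24
  Job 5: wait = 30
  Job 6: wait = 33
Sum of waiting times = 112
Average waiting time = 112/6 = 18.6667

18.6667


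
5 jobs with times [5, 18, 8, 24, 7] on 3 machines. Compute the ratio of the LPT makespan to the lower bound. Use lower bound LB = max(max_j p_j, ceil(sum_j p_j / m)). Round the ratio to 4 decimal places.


LPT order: [24, 18, 8, 7, 5]
Machine loads after assignment: [24, 18, 20]
LPT makespan = 24
Lower bound = max(max_job, ceil(total/3)) = max(24, 21) = 24
Ratio = 24 / 24 = 1.0

1.0


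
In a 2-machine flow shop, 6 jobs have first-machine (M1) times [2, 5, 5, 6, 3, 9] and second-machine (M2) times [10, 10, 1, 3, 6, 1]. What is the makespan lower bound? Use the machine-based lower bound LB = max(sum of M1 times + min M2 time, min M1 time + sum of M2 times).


LB1 = sum(M1 times) + min(M2 times) = 30 + 1 = 31
LB2 = min(M1 times) + sum(M2 times) = 2 + 31 = 33
Lower bound = max(LB1, LB2) = max(31, 33) = 33

33


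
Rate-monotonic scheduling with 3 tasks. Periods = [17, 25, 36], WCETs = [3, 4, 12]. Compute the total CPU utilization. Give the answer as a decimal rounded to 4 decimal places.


Compute individual utilizations (exact fractions):
  Task 1: C/T = 3/17 (approx. 0.1765)
  Task 2: C/T = 4/25 (approx. 0.16)
  Task 3: C/T = 12/36 = 1/3 (approx. 0.3333)
Total utilization U = 3/17 + 4/25 + 1/3 = 854/1275
Rounded to 4 decimal places: U = 0.6698
RM (Liu & Layland) bound for 3 tasks = 0.779763; compare with U = 854/1275 (approx. 0.669804)
U <= bound, so schedulable by RM sufficient condition.

0.6698


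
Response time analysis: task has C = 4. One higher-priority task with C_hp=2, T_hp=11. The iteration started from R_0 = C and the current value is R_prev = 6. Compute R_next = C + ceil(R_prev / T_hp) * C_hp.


R_next = C + ceil(R_prev / T_hp) * C_hp
ceil(6 / 11) = ceil(0.5455) = 1
Interference = 1 * 2 = 2
R_next = 4 + 2 = 6
R_next = R_prev, so the iteration has converged (response time = 6).

6


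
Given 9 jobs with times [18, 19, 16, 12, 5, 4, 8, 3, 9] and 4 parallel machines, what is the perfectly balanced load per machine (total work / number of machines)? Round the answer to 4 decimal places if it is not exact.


Total processing time = 18 + 19 + 16 + 12 + 5 + 4 + 8 + 3 + 9 = 94
Number of machines = 4
Ideal balanced load = 94 / 4 = 23.5

23.5


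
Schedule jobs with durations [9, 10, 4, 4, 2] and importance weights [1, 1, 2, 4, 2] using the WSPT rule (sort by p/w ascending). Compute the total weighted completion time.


Compute p/w ratios and sort ascending (WSPT): [(4, 4), (2, 2), (4, 2), (9, 1), (10, 1)]
Compute weighted completion times:
  Job (p=4,w=4): C=4, w*C=4*4=16
  Job (p=2,w=2): C=6, w*C=2*6=12
  Job (p=4,w=2): C=10, w*C=2*10=20
  Job (p=9,w=1): C=19, w*C=1*19=19
  Job (p=10,w=1): C=29, w*C=1*29=29
Total weighted completion time = 96

96


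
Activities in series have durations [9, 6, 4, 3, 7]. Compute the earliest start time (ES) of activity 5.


Activity 5 starts after activities 1 through 4 complete.
Predecessor durations: [9, 6, 4, 3]
ES = 9 + 6 + 4 + 3 = 22

22


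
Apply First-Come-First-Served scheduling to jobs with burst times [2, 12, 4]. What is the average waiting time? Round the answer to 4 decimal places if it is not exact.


FCFS order (as given): [2, 12, 4]
Waiting times:
  Job 1: wait = 0
  Job 2: wait = 2
  Job 3: wait = 14
Sum of waiting times = 16
Average waiting time = 16/3 = 5.3333

5.3333


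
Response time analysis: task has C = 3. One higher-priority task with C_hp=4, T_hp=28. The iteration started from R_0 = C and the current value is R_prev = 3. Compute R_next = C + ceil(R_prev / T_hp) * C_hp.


R_next = C + ceil(R_prev / T_hp) * C_hp
ceil(3 / 28) = ceil(0.1071) = 1
Interference = 1 * 4 = 4
R_next = 3 + 4 = 7

7


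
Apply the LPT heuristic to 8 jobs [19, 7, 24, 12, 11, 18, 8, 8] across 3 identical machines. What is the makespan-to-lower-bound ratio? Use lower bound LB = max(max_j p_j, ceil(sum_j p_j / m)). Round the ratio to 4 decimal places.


LPT order: [24, 19, 18, 12, 11, 8, 8, 7]
Machine loads after assignment: [32, 38, 37]
LPT makespan = 38
Lower bound = max(max_job, ceil(total/3)) = max(24, 36) = 36
Ratio = 38 / 36 = 1.0556

1.0556


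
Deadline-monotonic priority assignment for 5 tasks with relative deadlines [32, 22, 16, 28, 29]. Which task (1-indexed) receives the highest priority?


Sort tasks by relative deadline (ascending):
  Task 3: deadline = 16
  Task 2: deadline = 22
  Task 4: deadline = 28
  Task 5: deadline = 29
  Task 1: deadline = 32
Priority order (highest first): [3, 2, 4, 5, 1]
Highest priority task = 3

3


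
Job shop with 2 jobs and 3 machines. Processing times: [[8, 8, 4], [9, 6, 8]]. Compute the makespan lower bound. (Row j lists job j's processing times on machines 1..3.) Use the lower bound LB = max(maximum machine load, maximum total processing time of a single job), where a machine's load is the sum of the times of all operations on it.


Machine loads:
  Machine 1: 8 + 9 = 17
  Machine 2: 8 + 6 = 14
  Machine 3: 4 + 8 = 12
Max machine load = 17
Job totals:
  Job 1: 20
  Job 2: 23
Max job total = 23
Lower bound = max(17, 23) = 23

23


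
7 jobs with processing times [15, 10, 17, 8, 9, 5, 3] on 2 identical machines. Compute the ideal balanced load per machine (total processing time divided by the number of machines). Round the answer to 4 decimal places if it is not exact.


Total processing time = 15 + 10 + 17 + 8 + 9 + 5 + 3 = 67
Number of machines = 2
Ideal balanced load = 67 / 2 = 33.5

33.5


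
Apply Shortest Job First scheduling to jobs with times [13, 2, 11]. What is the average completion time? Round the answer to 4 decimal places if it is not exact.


SJF order (ascending): [2, 11, 13]
Completion times:
  Job 1: burst=2, C=2
  Job 2: burst=11, C=13
  Job 3: burst=13, C=26
Average completion = 41/3 = 13.6667

13.6667


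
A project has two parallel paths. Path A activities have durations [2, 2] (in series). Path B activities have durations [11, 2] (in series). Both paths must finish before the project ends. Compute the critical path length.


Path A total = 2 + 2 = 4
Path B total = 11 + 2 = 13
Critical path = longest path = max(4, 13) = 13

13


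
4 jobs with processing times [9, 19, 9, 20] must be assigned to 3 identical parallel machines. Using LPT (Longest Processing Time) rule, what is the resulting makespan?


Sort jobs in decreasing order (LPT): [20, 19, 9, 9]
Assign each job to the least loaded machine:
  Machine 1: jobs [20], load = 20
  Machine 2: jobs [19], load = 19
  Machine 3: jobs [9, 9], load = 18
Makespan = max load = 20

20


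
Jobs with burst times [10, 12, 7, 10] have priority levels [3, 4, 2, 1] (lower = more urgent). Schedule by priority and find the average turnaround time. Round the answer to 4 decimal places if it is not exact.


Sort by priority (ascending = highest first):
Order: [(1, 10), (2, 7), (3, 10), (4, 12)]
Completion times:
  Priority 1, burst=10, C=10
  Priority 2, burst=7, C=17
  Priority 3, burst=10, C=27
  Priority 4, burst=12, C=39
Average turnaround = 93/4 = 23.25

23.25


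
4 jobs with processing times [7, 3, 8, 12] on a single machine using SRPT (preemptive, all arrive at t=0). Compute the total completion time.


Since all jobs arrive at t=0, SRPT equals SPT ordering.
SPT order: [3, 7, 8, 12]
Completion times:
  Job 1: p=3, C=3
  Job 2: p=7, C=10
  Job 3: p=8, C=18
  Job 4: p=12, C=30
Total completion time = 3 + 10 + 18 + 30 = 61

61


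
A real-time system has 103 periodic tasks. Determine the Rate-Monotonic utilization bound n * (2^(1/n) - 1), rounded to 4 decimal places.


Compute 2^(1/103) = 1.0067522788
Subtract 1: 1.0067522788 - 1 = 0.0067522788
Multiply by n: 103 * 0.0067522788 = 0.6954847164
Round to 4 dp: 0.6955

0.6955


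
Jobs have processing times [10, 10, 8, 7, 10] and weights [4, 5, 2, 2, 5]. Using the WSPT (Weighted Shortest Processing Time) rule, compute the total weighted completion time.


Compute p/w ratios and sort ascending (WSPT): [(10, 5), (10, 5), (10, 4), (7, 2), (8, 2)]
Compute weighted completion times:
  Job (p=10,w=5): C=10, w*C=5*10=50
  Job (p=10,w=5): C=20, w*C=5*20=100
  Job (p=10,w=4): C=30, w*C=4*30=120
  Job (p=7,w=2): C=37, w*C=2*37=74
  Job (p=8,w=2): C=45, w*C=2*45=90
Total weighted completion time = 434

434


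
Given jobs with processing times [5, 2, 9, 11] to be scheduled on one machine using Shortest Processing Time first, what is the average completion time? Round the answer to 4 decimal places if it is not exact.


Sort jobs by processing time (SPT order): [2, 5, 9, 11]
Compute completion times sequentially:
  Job 1: processing = 2, completes at 2
  Job 2: processing = 5, completes at 7
  Job 3: processing = 9, completes at 16
  Job 4: processing = 11, completes at 27
Sum of completion times = 52
Average completion time = 52/4 = 13.0

13.0


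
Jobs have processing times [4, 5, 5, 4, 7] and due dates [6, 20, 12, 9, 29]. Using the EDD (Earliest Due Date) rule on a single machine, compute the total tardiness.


Sort by due date (EDD order): [(4, 6), (4, 9), (5, 12), (5, 20), (7, 29)]
Compute completion times and tardiness:
  Job 1: p=4, d=6, C=4, tardiness=max(0,4-6)=0
  Job 2: p=4, d=9, C=8, tardiness=max(0,8-9)=0
  Job 3: p=5, d=12, C=13, tardiness=max(0,13-12)=1
  Job 4: p=5, d=20, C=18, tardiness=max(0,18-20)=0
  Job 5: p=7, d=29, C=25, tardiness=max(0,25-29)=0
Total tardiness = 1

1


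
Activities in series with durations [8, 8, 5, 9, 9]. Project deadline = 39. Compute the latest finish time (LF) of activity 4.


LF(activity 4) = deadline - sum of successor durations
Successors: activities 5 through 5 with durations [9]
Sum of successor durations = 9
LF = 39 - 9 = 30

30


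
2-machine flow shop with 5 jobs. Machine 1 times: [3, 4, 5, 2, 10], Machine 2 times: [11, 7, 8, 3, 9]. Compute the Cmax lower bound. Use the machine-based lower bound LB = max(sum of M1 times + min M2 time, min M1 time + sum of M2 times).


LB1 = sum(M1 times) + min(M2 times) = 24 + 3 = 27
LB2 = min(M1 times) + sum(M2 times) = 2 + 38 = 40
Lower bound = max(LB1, LB2) = max(27, 40) = 40

40


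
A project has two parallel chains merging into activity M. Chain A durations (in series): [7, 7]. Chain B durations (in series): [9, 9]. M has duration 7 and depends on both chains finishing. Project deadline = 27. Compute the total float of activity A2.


Forward pass: ES(A2) = sum of predecessors on chain A = 7
EF = ES + duration = 7 + 7 = 14
Backward pass: LF(M) = deadline = 27; LS(M) = 27 - 7 = 20
LF(A2) = LS(M) - sum(successors on chain A) = 20 - 0 = 20
LS = LF - duration = 20 - 7 = 13
Total float = LS - ES = 13 - 7 = 6

6


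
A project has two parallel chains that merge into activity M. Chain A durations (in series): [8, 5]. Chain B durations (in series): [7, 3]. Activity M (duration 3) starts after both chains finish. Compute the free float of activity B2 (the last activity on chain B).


ES(B2) = sum of predecessors on chain B = 7
EF(B2) = ES + duration = 7 + 3 = 10
Successor of B2 is M. ES(M) = max(sum(A), sum(B)) = max(13, 10) = 13
Free float = ES(successor) - EF(current) = 13 - 10 = 3

3


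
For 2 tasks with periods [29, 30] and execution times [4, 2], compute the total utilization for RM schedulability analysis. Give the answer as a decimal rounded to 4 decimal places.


Compute individual utilizations (exact fractions):
  Task 1: C/T = 4/29 (approx. 0.1379)
  Task 2: C/T = 2/30 = 1/15 (approx. 0.0667)
Total utilization U = 4/29 + 1/15 = 89/435
Rounded to 4 decimal places: U = 0.2046
RM (Liu & Layland) bound for 2 tasks = 0.828427; compare with U = 89/435 (approx. 0.204598)
U <= bound, so schedulable by RM sufficient condition.

0.2046


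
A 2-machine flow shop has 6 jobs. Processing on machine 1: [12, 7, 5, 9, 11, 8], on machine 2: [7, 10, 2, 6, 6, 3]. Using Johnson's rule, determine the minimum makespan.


Apply Johnson's rule:
  Group 1 (a <= b): [(2, 7, 10)]
  Group 2 (a > b): [(1, 12, 7), (4, 9, 6), (5, 11, 6), (6, 8, 3), (3, 5, 2)]
Optimal job order: [2, 1, 4, 5, 6, 3]
Schedule:
  Job 2: M1 done at 7, M2 done at 17
  Job 1: M1 done at 19, M2 done at 26
  Job 4: M1 done at 28, M2 done at 34
  Job 5: M1 done at 39, M2 done at 45
  Job 6: M1 done at 47, M2 done at 50
  Job 3: M1 done at 52, M2 done at 54
Makespan = 54

54


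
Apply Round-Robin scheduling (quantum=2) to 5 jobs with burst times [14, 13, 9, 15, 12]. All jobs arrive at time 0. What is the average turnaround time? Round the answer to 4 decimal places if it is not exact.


Time quantum = 2
Execution trace:
  J1 runs 2 units, time = 2
  J2 runs 2 units, time = 4
  J3 runs 2 units, time = 6
  J4 runs 2 units, time = 8
  J5 runs 2 units, time = 10
  J1 runs 2 units, time = 12
  J2 runs 2 units, time = 14
  J3 runs 2 units, time = 16
  J4 runs 2 units, time = 18
  J5 runs 2 units, time = 20
  J1 runs 2 units, time = 22
  J2 runs 2 units, time = 24
  J3 runs 2 units, time = 26
  J4 runs 2 units, time = 28
  J5 runs 2 units, time = 30
  J1 runs 2 units, time = 32
  J2 runs 2 units, time = 34
  J3 runs 2 units, time = 36
  J4 runs 2 units, time = 38
  J5 runs 2 units, time = 40
  J1 runs 2 units, time = 42
  J2 runs 2 units, time = 44
  J3 runs 1 units, time = 45
  J4 runs 2 units, time = 47
  J5 runs 2 units, time = 49
  J1 runs 2 units, time = 51
  J2 runs 2 units, time = 53
  J4 runs 2 units, time = 55
  J5 runs 2 units, time = 57
  J1 runs 2 units, time = 59
  J2 runs 1 units, time = 60
  J4 runs 2 units, time = 62
  J4 runs 1 units, time = 63
Finish times: [59, 60, 45, 63, 57]
Average turnaround = 284/5 = 56.8

56.8


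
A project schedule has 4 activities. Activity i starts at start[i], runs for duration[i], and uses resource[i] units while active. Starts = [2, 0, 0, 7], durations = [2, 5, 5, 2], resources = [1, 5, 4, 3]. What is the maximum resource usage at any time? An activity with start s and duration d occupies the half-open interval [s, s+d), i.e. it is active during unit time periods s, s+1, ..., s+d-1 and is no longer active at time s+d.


Each activity i is active on [start_i, start_i + duration_i).
Compute total resource usage per time slot:
  t=0: active resources = [5, 4], total = 9
  t=1: active resources = [5, 4], total = 9
  t=2: active resources = [1, 5, 4], total = 10
  t=3: active resources = [1, 5, 4], total = 10
  t=4: active resources = [5, 4], total = 9
  t=5: active resources = [], total = 0
  t=6: active resources = [], total = 0
  t=7: active resources = [3], total = 3
  t=8: active resources = [3], total = 3
Peak resource demand = 10

10


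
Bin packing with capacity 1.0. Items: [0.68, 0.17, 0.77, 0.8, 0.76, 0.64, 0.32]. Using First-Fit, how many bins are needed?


Place items sequentially using First-Fit:
  Item 0.68 -> new Bin 1
  Item 0.17 -> Bin 1 (now 0.85)
  Item 0.77 -> new Bin 2
  Item 0.8 -> new Bin 3
  Item 0.76 -> new Bin 4
  Item 0.64 -> new Bin 5
  Item 0.32 -> Bin 5 (now 0.96)
Total bins used = 5

5


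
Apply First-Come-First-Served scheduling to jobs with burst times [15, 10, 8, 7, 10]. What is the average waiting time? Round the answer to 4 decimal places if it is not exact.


FCFS order (as given): [15, 10, 8, 7, 10]
Waiting times:
  Job 1: wait = 0
  Job 2: wait = 15
  Job 3: wait = 25
  Job 4: wait = 33
  Job 5: wait = 40
Sum of waiting times = 113
Average waiting time = 113/5 = 22.6

22.6


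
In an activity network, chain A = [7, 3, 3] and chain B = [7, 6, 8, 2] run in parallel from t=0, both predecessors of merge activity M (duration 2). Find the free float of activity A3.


ES(A3) = sum of predecessors on chain A = 10
EF(A3) = ES + duration = 10 + 3 = 13
Successor of A3 is M. ES(M) = max(sum(A), sum(B)) = max(13, 23) = 23
Free float = ES(successor) - EF(current) = 23 - 13 = 10

10


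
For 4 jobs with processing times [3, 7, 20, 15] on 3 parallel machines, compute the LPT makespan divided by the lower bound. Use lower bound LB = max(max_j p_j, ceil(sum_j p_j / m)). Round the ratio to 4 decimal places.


LPT order: [20, 15, 7, 3]
Machine loads after assignment: [20, 15, 10]
LPT makespan = 20
Lower bound = max(max_job, ceil(total/3)) = max(20, 15) = 20
Ratio = 20 / 20 = 1.0

1.0


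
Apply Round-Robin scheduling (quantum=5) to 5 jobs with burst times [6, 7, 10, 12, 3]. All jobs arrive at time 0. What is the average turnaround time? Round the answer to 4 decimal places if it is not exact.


Time quantum = 5
Execution trace:
  J1 runs 5 units, time = 5
  J2 runs 5 units, time = 10
  J3 runs 5 units, time = 15
  J4 runs 5 units, time = 20
  J5 runs 3 units, time = 23
  J1 runs 1 units, time = 24
  J2 runs 2 units, time = 26
  J3 runs 5 units, time = 31
  J4 runs 5 units, time = 36
  J4 runs 2 units, time = 38
Finish times: [24, 26, 31, 38, 23]
Average turnaround = 142/5 = 28.4

28.4


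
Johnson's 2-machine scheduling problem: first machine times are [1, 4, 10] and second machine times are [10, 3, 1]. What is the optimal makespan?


Apply Johnson's rule:
  Group 1 (a <= b): [(1, 1, 10)]
  Group 2 (a > b): [(2, 4, 3), (3, 10, 1)]
Optimal job order: [1, 2, 3]
Schedule:
  Job 1: M1 done at 1, M2 done at 11
  Job 2: M1 done at 5, M2 done at 14
  Job 3: M1 done at 15, M2 done at 16
Makespan = 16

16


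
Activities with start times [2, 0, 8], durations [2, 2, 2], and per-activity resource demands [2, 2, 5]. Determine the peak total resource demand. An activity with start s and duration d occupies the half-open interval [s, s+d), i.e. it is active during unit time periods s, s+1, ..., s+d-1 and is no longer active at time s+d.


Each activity i is active on [start_i, start_i + duration_i).
Compute total resource usage per time slot:
  t=0: active resources = [2], total = 2
  t=1: active resources = [2], total = 2
  t=2: active resources = [2], total = 2
  t=3: active resources = [2], total = 2
  t=4: active resources = [], total = 0
  t=5: active resources = [], total = 0
  t=6: active resources = [], total = 0
  t=7: active resources = [], total = 0
  t=8: active resources = [5], total = 5
  t=9: active resources = [5], total = 5
Peak resource demand = 5

5


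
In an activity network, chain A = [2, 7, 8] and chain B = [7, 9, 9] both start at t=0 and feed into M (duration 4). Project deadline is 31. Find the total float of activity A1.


Forward pass: ES(A1) = sum of predecessors on chain A = 0
EF = ES + duration = 0 + 2 = 2
Backward pass: LF(M) = deadline = 31; LS(M) = 31 - 4 = 27
LF(A1) = LS(M) - sum(successors on chain A) = 27 - 15 = 12
LS = LF - duration = 12 - 2 = 10
Total float = LS - ES = 10 - 0 = 10

10


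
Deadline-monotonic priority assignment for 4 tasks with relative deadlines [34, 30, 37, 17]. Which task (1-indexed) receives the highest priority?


Sort tasks by relative deadline (ascending):
  Task 4: deadline = 17
  Task 2: deadline = 30
  Task 1: deadline = 34
  Task 3: deadline = 37
Priority order (highest first): [4, 2, 1, 3]
Highest priority task = 4

4


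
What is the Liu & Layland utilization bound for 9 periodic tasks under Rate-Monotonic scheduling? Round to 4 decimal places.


Compute 2^(1/9) = 1.0800597389
Subtract 1: 1.0800597389 - 1 = 0.0800597389
Multiply by n: 9 * 0.0800597389 = 0.7205376501
Round to 4 dp: 0.7205

0.7205


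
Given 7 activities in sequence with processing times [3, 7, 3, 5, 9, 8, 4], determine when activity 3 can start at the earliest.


Activity 3 starts after activities 1 through 2 complete.
Predecessor durations: [3, 7]
ES = 3 + 7 = 10

10


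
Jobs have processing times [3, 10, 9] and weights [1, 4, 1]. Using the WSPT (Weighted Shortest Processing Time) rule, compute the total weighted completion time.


Compute p/w ratios and sort ascending (WSPT): [(10, 4), (3, 1), (9, 1)]
Compute weighted completion times:
  Job (p=10,w=4): C=10, w*C=4*10=40
  Job (p=3,w=1): C=13, w*C=1*13=13
  Job (p=9,w=1): C=22, w*C=1*22=22
Total weighted completion time = 75

75


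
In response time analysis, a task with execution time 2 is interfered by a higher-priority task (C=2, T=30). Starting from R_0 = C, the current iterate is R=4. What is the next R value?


R_next = C + ceil(R_prev / T_hp) * C_hp
ceil(4 / 30) = ceil(0.1333) = 1
Interference = 1 * 2 = 2
R_next = 2 + 2 = 4
R_next = R_prev, so the iteration has converged (response time = 4).

4


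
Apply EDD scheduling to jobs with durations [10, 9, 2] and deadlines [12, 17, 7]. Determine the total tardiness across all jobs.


Sort by due date (EDD order): [(2, 7), (10, 12), (9, 17)]
Compute completion times and tardiness:
  Job 1: p=2, d=7, C=2, tardiness=max(0,2-7)=0
  Job 2: p=10, d=12, C=12, tardiness=max(0,12-12)=0
  Job 3: p=9, d=17, C=21, tardiness=max(0,21-17)=4
Total tardiness = 4

4


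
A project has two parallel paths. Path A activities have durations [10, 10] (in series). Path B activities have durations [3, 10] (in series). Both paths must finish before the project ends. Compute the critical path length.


Path A total = 10 + 10 = 20
Path B total = 3 + 10 = 13
Critical path = longest path = max(20, 13) = 20

20


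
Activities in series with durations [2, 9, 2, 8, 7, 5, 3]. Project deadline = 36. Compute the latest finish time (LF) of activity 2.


LF(activity 2) = deadline - sum of successor durations
Successors: activities 3 through 7 with durations [2, 8, 7, 5, 3]
Sum of successor durations = 25
LF = 36 - 25 = 11

11


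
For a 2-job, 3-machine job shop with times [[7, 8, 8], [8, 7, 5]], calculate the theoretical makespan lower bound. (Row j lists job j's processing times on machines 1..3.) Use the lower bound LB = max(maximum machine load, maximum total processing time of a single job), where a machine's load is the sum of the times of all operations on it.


Machine loads:
  Machine 1: 7 + 8 = 15
  Machine 2: 8 + 7 = 15
  Machine 3: 8 + 5 = 13
Max machine load = 15
Job totals:
  Job 1: 23
  Job 2: 20
Max job total = 23
Lower bound = max(15, 23) = 23

23


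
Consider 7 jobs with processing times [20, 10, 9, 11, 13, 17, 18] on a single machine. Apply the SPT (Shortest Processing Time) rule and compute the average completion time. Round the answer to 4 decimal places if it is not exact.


Sort jobs by processing time (SPT order): [9, 10, 11, 13, 17, 18, 20]
Compute completion times sequentially:
  Job 1: processing = 9, completes at 9
  Job 2: processing = 10, completes at 19
  Job 3: processing = 11, completes at 30
  Job 4: processing = 13, completes at 43
  Job 5: processing = 17, completes at 60
  Job 6: processing = 18, completes at 78
  Job 7: processing = 20, completes at 98
Sum of completion times = 337
Average completion time = 337/7 = 48.1429

48.1429


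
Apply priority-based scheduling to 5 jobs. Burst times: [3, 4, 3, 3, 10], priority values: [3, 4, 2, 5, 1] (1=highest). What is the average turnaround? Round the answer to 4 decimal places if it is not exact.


Sort by priority (ascending = highest first):
Order: [(1, 10), (2, 3), (3, 3), (4, 4), (5, 3)]
Completion times:
  Priority 1, burst=10, C=10
  Priority 2, burst=3, C=13
  Priority 3, burst=3, C=16
  Priority 4, burst=4, C=20
  Priority 5, burst=3, C=23
Average turnaround = 82/5 = 16.4

16.4


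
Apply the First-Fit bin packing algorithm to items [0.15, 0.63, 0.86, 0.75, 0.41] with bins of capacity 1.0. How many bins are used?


Place items sequentially using First-Fit:
  Item 0.15 -> new Bin 1
  Item 0.63 -> Bin 1 (now 0.78)
  Item 0.86 -> new Bin 2
  Item 0.75 -> new Bin 3
  Item 0.41 -> new Bin 4
Total bins used = 4

4


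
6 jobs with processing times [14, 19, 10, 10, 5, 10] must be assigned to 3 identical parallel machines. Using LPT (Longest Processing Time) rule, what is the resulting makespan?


Sort jobs in decreasing order (LPT): [19, 14, 10, 10, 10, 5]
Assign each job to the least loaded machine:
  Machine 1: jobs [19, 5], load = 24
  Machine 2: jobs [14, 10], load = 24
  Machine 3: jobs [10, 10], load = 20
Makespan = max load = 24

24


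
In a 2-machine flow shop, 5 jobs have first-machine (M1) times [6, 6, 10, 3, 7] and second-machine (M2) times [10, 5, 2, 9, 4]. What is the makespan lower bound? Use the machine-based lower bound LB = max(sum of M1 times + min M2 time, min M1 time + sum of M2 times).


LB1 = sum(M1 times) + min(M2 times) = 32 + 2 = 34
LB2 = min(M1 times) + sum(M2 times) = 3 + 30 = 33
Lower bound = max(LB1, LB2) = max(34, 33) = 34

34


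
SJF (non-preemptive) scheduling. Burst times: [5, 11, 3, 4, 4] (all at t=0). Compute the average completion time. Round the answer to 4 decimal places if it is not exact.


SJF order (ascending): [3, 4, 4, 5, 11]
Completion times:
  Job 1: burst=3, C=3
  Job 2: burst=4, C=7
  Job 3: burst=4, C=11
  Job 4: burst=5, C=16
  Job 5: burst=11, C=27
Average completion = 64/5 = 12.8

12.8


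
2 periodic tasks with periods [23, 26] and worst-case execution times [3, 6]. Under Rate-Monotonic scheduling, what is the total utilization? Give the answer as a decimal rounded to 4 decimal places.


Compute individual utilizations (exact fractions):
  Task 1: C/T = 3/23 (approx. 0.1304)
  Task 2: C/T = 6/26 = 3/13 (approx. 0.2308)
Total utilization U = 3/23 + 3/13 = 108/299
Rounded to 4 decimal places: U = 0.3612
RM (Liu & Layland) bound for 2 tasks = 0.828427; compare with U = 108/299 (approx. 0.361204)
U <= bound, so schedulable by RM sufficient condition.

0.3612


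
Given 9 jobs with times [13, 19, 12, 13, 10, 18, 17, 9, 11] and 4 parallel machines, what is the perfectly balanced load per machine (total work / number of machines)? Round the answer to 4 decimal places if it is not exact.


Total processing time = 13 + 19 + 12 + 13 + 10 + 18 + 17 + 9 + 11 = 122
Number of machines = 4
Ideal balanced load = 122 / 4 = 30.5

30.5


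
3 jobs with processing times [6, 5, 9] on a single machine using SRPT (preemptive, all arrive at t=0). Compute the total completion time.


Since all jobs arrive at t=0, SRPT equals SPT ordering.
SPT order: [5, 6, 9]
Completion times:
  Job 1: p=5, C=5
  Job 2: p=6, C=11
  Job 3: p=9, C=20
Total completion time = 5 + 11 + 20 = 36

36


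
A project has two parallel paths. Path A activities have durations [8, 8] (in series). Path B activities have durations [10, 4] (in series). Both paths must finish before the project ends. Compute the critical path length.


Path A total = 8 + 8 = 16
Path B total = 10 + 4 = 14
Critical path = longest path = max(16, 14) = 16

16


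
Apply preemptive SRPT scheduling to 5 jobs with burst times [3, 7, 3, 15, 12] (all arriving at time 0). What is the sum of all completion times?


Since all jobs arrive at t=0, SRPT equals SPT ordering.
SPT order: [3, 3, 7, 12, 15]
Completion times:
  Job 1: p=3, C=3
  Job 2: p=3, C=6
  Job 3: p=7, C=13
  Job 4: p=12, C=25
  Job 5: p=15, C=40
Total completion time = 3 + 6 + 13 + 25 + 40 = 87

87


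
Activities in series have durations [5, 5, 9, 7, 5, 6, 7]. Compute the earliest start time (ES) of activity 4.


Activity 4 starts after activities 1 through 3 complete.
Predecessor durations: [5, 5, 9]
ES = 5 + 5 + 9 = 19

19


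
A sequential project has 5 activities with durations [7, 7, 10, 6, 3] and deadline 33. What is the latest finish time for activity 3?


LF(activity 3) = deadline - sum of successor durations
Successors: activities 4 through 5 with durations [6, 3]
Sum of successor durations = 9
LF = 33 - 9 = 24

24


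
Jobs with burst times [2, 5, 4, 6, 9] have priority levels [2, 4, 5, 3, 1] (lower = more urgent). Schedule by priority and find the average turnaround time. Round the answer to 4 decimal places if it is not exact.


Sort by priority (ascending = highest first):
Order: [(1, 9), (2, 2), (3, 6), (4, 5), (5, 4)]
Completion times:
  Priority 1, burst=9, C=9
  Priority 2, burst=2, C=11
  Priority 3, burst=6, C=17
  Priority 4, burst=5, C=22
  Priority 5, burst=4, C=26
Average turnaround = 85/5 = 17.0

17.0


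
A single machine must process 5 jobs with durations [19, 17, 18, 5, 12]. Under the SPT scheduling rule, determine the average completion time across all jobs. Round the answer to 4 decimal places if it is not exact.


Sort jobs by processing time (SPT order): [5, 12, 17, 18, 19]
Compute completion times sequentially:
  Job 1: processing = 5, completes at 5
  Job 2: processing = 12, completes at 17
  Job 3: processing = 17, completes at 34
  Job 4: processing = 18, completes at 52
  Job 5: processing = 19, completes at 71
Sum of completion times = 179
Average completion time = 179/5 = 35.8

35.8


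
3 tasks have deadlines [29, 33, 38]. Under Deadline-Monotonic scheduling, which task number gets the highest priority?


Sort tasks by relative deadline (ascending):
  Task 1: deadline = 29
  Task 2: deadline = 33
  Task 3: deadline = 38
Priority order (highest first): [1, 2, 3]
Highest priority task = 1

1


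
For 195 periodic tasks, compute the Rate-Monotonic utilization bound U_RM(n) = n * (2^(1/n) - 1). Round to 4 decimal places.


Compute 2^(1/195) = 1.0035609260
Subtract 1: 1.0035609260 - 1 = 0.0035609260
Multiply by n: 195 * 0.0035609260 = 0.6943805700
Round to 4 dp: 0.6944

0.6944


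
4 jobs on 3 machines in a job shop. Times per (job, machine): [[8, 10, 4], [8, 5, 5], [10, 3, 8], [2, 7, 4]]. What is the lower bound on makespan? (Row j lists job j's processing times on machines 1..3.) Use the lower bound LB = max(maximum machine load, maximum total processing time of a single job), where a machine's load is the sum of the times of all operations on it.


Machine loads:
  Machine 1: 8 + 8 + 10 + 2 = 28
  Machine 2: 10 + 5 + 3 + 7 = 25
  Machine 3: 4 + 5 + 8 + 4 = 21
Max machine load = 28
Job totals:
  Job 1: 22
  Job 2: 18
  Job 3: 21
  Job 4: 13
Max job total = 22
Lower bound = max(28, 22) = 28

28


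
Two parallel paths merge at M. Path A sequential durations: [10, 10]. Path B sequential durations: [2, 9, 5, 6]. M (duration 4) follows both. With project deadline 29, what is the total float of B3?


Forward pass: ES(B3) = sum of predecessors on chain B = 11
EF = ES + duration = 11 + 5 = 16
Backward pass: LF(M) = deadline = 29; LS(M) = 29 - 4 = 25
LF(B3) = LS(M) - sum(successors on chain B) = 25 - 6 = 19
LS = LF - duration = 19 - 5 = 14
Total float = LS - ES = 14 - 11 = 3

3


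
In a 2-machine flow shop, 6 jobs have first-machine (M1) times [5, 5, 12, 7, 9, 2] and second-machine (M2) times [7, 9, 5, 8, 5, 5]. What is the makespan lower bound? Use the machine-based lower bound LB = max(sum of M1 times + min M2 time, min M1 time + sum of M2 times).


LB1 = sum(M1 times) + min(M2 times) = 40 + 5 = 45
LB2 = min(M1 times) + sum(M2 times) = 2 + 39 = 41
Lower bound = max(LB1, LB2) = max(45, 41) = 45

45


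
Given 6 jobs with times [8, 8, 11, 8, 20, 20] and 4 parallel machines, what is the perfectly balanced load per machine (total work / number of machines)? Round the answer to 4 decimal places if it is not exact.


Total processing time = 8 + 8 + 11 + 8 + 20 + 20 = 75
Number of machines = 4
Ideal balanced load = 75 / 4 = 18.75

18.75


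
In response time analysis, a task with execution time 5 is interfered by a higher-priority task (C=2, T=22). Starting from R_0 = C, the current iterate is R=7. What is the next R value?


R_next = C + ceil(R_prev / T_hp) * C_hp
ceil(7 / 22) = ceil(0.3182) = 1
Interference = 1 * 2 = 2
R_next = 5 + 2 = 7
R_next = R_prev, so the iteration has converged (response time = 7).

7


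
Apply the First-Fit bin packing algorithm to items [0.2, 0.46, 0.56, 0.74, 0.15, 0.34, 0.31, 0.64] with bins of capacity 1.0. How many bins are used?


Place items sequentially using First-Fit:
  Item 0.2 -> new Bin 1
  Item 0.46 -> Bin 1 (now 0.66)
  Item 0.56 -> new Bin 2
  Item 0.74 -> new Bin 3
  Item 0.15 -> Bin 1 (now 0.81)
  Item 0.34 -> Bin 2 (now 0.9)
  Item 0.31 -> new Bin 4
  Item 0.64 -> Bin 4 (now 0.95)
Total bins used = 4

4
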